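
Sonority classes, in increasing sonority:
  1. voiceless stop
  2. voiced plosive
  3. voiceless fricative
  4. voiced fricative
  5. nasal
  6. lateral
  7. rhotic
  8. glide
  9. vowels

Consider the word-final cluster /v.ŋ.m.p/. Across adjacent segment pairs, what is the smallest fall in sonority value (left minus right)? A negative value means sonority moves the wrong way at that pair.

/v/ is a voiced fricative (sonority 4).
/ŋ/ is a nasal (sonority 5).
/m/ is a nasal (sonority 5).
/p/ is a voiceless stop (sonority 1).
/v/→/ŋ/: change -1.
/ŋ/→/m/: change +0.
/m/→/p/: change +4.
Minimum = -1.

-1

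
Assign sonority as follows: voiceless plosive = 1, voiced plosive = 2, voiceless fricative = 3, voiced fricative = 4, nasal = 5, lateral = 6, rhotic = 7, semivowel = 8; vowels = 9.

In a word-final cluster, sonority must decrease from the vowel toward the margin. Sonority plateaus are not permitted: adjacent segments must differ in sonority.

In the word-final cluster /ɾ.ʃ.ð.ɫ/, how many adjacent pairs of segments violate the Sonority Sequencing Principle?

/ɾ/ — rhotic, sonority 7.
/ʃ/ — voiceless fricative, sonority 3.
/ð/ — voiced fricative, sonority 4.
/ɫ/ — lateral, sonority 6.
/ɾ/→/ʃ/: 7→3 (falls) — ok.
/ʃ/→/ð/: 3→4 (does not fall) — violation.
/ð/→/ɫ/: 4→6 (does not fall) — violation.

2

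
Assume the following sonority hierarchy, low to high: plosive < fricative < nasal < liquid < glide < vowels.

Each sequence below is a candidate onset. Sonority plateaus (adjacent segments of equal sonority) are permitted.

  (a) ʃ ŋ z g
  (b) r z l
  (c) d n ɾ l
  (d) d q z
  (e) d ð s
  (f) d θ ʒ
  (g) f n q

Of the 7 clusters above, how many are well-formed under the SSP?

4

(a) ʃ ŋ z g: profile 2-3-2-1 — violates.
(b) r z l: profile 4-2-4 — violates.
(c) d n ɾ l: profile 1-3-4-4 — obeys.
(d) d q z: profile 1-1-2 — obeys.
(e) d ð s: profile 1-2-2 — obeys.
(f) d θ ʒ: profile 1-2-2 — obeys.
(g) f n q: profile 2-3-1 — violates.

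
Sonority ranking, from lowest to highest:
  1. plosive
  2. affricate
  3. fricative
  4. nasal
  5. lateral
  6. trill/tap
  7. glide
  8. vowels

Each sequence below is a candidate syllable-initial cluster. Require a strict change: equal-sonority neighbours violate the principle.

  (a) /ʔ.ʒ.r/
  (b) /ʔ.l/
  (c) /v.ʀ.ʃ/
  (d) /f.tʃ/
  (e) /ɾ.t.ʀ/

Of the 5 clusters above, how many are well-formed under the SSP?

2

(a) 1-3-6 → obeys
(b) 1-5 → obeys
(c) 3-6-3 → violates
(d) 3-2 → violates
(e) 6-1-6 → violates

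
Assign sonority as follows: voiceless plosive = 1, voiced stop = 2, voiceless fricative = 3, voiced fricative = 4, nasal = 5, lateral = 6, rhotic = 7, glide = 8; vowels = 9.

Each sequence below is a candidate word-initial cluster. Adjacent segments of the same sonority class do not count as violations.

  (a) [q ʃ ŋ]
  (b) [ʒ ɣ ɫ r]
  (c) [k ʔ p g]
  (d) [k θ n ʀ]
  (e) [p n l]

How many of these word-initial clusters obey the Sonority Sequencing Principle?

(a) [q ʃ ŋ]: profile 1-3-5 — obeys.
(b) [ʒ ɣ ɫ r]: profile 4-4-6-7 — obeys.
(c) [k ʔ p g]: profile 1-1-1-2 — obeys.
(d) [k θ n ʀ]: profile 1-3-5-7 — obeys.
(e) [p n l]: profile 1-5-6 — obeys.

5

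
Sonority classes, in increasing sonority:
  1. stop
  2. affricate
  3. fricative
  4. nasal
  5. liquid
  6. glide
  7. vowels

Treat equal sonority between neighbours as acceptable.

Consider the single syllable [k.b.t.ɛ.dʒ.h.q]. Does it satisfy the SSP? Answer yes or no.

Onset: /k/ is a stop (sonority 1), /b/ is a stop (sonority 1), /t/ is a stop (sonority 1); then the nucleus /ɛ/ (sonority 7).
Onset profile 1-1-1-7 — rises to the nucleus.
Coda: /dʒ/ is an affricate (sonority 2), /h/ is a fricative (sonority 3), /q/ is a stop (sonority 1).
Coda profile 7-2-3-1 — does not fall throughout.

no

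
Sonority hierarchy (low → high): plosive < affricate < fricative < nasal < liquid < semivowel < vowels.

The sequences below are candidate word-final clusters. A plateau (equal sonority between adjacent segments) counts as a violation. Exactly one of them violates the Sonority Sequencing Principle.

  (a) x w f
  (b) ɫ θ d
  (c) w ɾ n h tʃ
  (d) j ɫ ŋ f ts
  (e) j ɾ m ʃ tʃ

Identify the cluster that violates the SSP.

(a) x w f: profile 3-6-3 — violates.
(b) ɫ θ d: profile 5-3-1 — obeys.
(c) w ɾ n h tʃ: profile 6-5-4-3-2 — obeys.
(d) j ɫ ŋ f ts: profile 6-5-4-3-2 — obeys.
(e) j ɾ m ʃ tʃ: profile 6-5-4-3-2 — obeys.

a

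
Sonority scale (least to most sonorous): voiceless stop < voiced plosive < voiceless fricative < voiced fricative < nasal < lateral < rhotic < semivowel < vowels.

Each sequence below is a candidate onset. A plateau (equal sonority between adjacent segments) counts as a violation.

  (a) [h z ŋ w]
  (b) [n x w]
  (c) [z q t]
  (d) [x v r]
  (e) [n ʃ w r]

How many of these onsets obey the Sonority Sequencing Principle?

(a) sonority 3-4-5-8: well-formed.
(b) sonority 5-3-8: ill-formed.
(c) sonority 4-1-1: ill-formed.
(d) sonority 3-4-7: well-formed.
(e) sonority 5-3-8-7: ill-formed.

2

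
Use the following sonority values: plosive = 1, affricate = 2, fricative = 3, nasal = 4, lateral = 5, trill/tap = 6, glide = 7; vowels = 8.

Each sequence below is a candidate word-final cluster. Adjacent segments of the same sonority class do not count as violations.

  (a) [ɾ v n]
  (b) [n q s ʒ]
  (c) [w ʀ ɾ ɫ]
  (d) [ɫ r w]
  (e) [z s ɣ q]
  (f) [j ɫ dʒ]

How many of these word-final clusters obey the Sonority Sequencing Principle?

(a) 6-3-4 → violates
(b) 4-1-3-3 → violates
(c) 7-6-6-5 → obeys
(d) 5-6-7 → violates
(e) 3-3-3-1 → obeys
(f) 7-5-2 → obeys

3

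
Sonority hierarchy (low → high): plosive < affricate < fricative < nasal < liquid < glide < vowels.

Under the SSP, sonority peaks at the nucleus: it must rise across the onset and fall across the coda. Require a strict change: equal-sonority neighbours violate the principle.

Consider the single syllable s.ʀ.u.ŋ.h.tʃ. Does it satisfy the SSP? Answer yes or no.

yes

Onset: /s/ is a fricative (sonority 3), /ʀ/ is a liquid (sonority 5); then the nucleus /u/ (sonority 7).
Onset profile 3-5-7 — rises to the nucleus.
Coda: /ŋ/ is a nasal (sonority 4), /h/ is a fricative (sonority 3), /tʃ/ is an affricate (sonority 2).
Coda profile 7-4-3-2 — falls from the nucleus.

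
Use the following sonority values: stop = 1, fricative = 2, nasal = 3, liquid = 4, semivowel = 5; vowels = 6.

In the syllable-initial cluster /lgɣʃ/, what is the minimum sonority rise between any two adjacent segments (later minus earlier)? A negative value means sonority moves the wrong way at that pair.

-3

/l/ is a liquid (sonority 4).
/g/ is a stop (sonority 1).
/ɣ/ is a fricative (sonority 2).
/ʃ/ is a fricative (sonority 2).
/l/→/g/: change -3.
/g/→/ɣ/: change +1.
/ɣ/→/ʃ/: change +0.
Minimum = -3.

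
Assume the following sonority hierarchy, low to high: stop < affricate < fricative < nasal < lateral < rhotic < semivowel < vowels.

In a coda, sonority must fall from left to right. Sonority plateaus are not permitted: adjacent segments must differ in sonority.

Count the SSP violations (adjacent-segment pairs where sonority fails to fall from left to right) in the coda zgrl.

/z/ — fricative, sonority 3.
/g/ — stop, sonority 1.
/r/ — rhotic, sonority 6.
/l/ — lateral, sonority 5.
/z/→/g/: 3→1 (falls) — ok.
/g/→/r/: 1→6 (does not fall) — violation.
/r/→/l/: 6→5 (falls) — ok.

1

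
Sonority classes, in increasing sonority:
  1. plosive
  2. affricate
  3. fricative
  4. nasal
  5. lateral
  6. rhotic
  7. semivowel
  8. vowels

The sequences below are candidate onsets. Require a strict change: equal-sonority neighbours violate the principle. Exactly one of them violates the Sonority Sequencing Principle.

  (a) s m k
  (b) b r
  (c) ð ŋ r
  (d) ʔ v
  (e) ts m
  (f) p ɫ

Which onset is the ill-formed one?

(a) 3-4-1 → violates
(b) 1-6 → obeys
(c) 3-4-6 → obeys
(d) 1-3 → obeys
(e) 2-4 → obeys
(f) 1-5 → obeys

a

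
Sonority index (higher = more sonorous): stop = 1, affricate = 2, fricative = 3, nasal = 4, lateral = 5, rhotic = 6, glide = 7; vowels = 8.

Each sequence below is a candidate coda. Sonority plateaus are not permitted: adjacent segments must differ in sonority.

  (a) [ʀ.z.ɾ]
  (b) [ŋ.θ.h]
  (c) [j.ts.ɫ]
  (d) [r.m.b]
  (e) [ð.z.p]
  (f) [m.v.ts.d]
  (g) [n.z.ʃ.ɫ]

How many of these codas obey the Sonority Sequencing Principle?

(a) 6-3-6 → violates
(b) 4-3-3 → violates
(c) 7-2-5 → violates
(d) 6-4-1 → obeys
(e) 3-3-1 → violates
(f) 4-3-2-1 → obeys
(g) 4-3-3-5 → violates

2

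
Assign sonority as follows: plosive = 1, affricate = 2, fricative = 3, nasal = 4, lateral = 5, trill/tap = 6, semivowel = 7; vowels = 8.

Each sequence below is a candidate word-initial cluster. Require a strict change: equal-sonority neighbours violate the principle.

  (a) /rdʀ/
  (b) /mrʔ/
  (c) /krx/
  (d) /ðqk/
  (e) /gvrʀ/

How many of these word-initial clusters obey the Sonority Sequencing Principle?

(a) /rdʀ/: profile 6-1-6 — violates.
(b) /mrʔ/: profile 4-6-1 — violates.
(c) /krx/: profile 1-6-3 — violates.
(d) /ðqk/: profile 3-1-1 — violates.
(e) /gvrʀ/: profile 1-3-6-6 — violates.

0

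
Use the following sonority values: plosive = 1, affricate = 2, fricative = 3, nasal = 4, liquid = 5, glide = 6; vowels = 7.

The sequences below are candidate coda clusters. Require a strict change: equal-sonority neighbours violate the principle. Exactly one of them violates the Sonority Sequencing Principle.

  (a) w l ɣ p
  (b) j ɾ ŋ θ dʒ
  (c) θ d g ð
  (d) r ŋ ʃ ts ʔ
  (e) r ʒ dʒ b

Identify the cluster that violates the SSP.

c

(a) w l ɣ p: profile 6-5-3-1 — obeys.
(b) j ɾ ŋ θ dʒ: profile 6-5-4-3-2 — obeys.
(c) θ d g ð: profile 3-1-1-3 — violates.
(d) r ŋ ʃ ts ʔ: profile 5-4-3-2-1 — obeys.
(e) r ʒ dʒ b: profile 5-3-2-1 — obeys.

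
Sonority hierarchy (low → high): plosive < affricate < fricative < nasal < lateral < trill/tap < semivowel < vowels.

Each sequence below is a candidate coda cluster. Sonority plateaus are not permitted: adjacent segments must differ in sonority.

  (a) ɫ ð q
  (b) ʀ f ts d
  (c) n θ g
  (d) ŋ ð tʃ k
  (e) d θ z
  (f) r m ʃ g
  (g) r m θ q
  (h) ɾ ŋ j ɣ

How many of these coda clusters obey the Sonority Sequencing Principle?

6

(a) 5-3-1 → obeys
(b) 6-3-2-1 → obeys
(c) 4-3-1 → obeys
(d) 4-3-2-1 → obeys
(e) 1-3-3 → violates
(f) 6-4-3-1 → obeys
(g) 6-4-3-1 → obeys
(h) 6-4-7-3 → violates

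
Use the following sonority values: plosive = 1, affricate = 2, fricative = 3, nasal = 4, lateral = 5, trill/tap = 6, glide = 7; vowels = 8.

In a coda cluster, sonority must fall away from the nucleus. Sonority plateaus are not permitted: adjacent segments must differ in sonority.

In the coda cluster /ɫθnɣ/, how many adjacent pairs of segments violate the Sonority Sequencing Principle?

1

/ɫ/: lateral = 5.
/θ/: fricative = 3.
/n/: nasal = 4.
/ɣ/: fricative = 3.
/ɫ/→/θ/: 5→3 (falls) — ok.
/θ/→/n/: 3→4 (does not fall) — violation.
/n/→/ɣ/: 4→3 (falls) — ok.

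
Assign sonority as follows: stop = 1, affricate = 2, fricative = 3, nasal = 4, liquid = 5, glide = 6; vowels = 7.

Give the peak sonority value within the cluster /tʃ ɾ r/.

5

/tʃ/: affricate = 2.
/ɾ/: liquid = 5.
/r/: liquid = 5.
The maximum is 5.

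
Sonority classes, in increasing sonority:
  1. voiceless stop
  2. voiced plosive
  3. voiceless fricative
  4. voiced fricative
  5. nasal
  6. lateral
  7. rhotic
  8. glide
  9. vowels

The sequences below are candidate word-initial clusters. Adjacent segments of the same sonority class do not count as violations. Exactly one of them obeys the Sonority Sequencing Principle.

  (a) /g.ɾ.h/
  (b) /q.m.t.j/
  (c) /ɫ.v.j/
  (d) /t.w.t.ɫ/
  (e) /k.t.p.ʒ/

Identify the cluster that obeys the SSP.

e

(a) /g.ɾ.h/: profile 2-7-3 — violates.
(b) /q.m.t.j/: profile 1-5-1-8 — violates.
(c) /ɫ.v.j/: profile 6-4-8 — violates.
(d) /t.w.t.ɫ/: profile 1-8-1-6 — violates.
(e) /k.t.p.ʒ/: profile 1-1-1-4 — obeys.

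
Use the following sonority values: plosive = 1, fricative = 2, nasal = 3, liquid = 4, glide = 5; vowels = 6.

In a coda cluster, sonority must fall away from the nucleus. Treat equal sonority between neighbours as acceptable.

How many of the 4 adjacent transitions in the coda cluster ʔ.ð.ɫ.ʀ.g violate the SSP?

2

/ʔ/ — plosive, sonority 1.
/ð/ — fricative, sonority 2.
/ɫ/ — liquid, sonority 4.
/ʀ/ — liquid, sonority 4.
/g/ — plosive, sonority 1.
/ʔ/→/ð/: 1→2 (does not fall) — violation.
/ð/→/ɫ/: 2→4 (does not fall) — violation.
/ɫ/→/ʀ/: 4→4 (plateau, allowed) — ok.
/ʀ/→/g/: 4→1 (falls) — ok.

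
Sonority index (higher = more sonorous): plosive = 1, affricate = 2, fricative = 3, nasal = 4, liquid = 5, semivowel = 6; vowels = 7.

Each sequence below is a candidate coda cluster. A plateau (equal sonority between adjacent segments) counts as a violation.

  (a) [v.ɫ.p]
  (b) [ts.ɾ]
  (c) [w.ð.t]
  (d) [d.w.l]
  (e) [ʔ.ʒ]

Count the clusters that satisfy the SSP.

1

(a) [v.ɫ.p]: profile 3-5-1 — violates.
(b) [ts.ɾ]: profile 2-5 — violates.
(c) [w.ð.t]: profile 6-3-1 — obeys.
(d) [d.w.l]: profile 1-6-5 — violates.
(e) [ʔ.ʒ]: profile 1-3 — violates.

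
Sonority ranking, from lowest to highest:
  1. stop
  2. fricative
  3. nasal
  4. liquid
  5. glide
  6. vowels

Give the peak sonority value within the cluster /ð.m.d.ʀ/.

4

/ð/ — fricative, sonority 2.
/m/ — nasal, sonority 3.
/d/ — stop, sonority 1.
/ʀ/ — liquid, sonority 4.
The maximum is 4.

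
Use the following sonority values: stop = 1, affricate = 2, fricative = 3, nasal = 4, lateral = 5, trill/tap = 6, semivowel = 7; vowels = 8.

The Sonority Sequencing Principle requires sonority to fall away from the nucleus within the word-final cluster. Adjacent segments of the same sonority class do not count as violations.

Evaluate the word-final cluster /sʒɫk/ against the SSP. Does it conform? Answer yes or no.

no

/s/: fricative = 3.
/ʒ/: fricative = 3.
/ɫ/: lateral = 5.
/k/: stop = 1.
The profile is 3-3-5-1. Between /ʒ/ (3) and /ɫ/ (5) sonority does not fall, so the cluster violates the SSP.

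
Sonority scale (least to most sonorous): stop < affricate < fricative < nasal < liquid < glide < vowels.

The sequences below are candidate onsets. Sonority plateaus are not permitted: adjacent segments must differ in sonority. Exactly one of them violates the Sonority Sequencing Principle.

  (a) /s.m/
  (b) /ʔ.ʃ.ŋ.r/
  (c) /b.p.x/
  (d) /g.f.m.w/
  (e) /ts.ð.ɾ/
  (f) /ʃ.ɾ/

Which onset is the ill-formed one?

c

(a) 3-4 → obeys
(b) 1-3-4-5 → obeys
(c) 1-1-3 → violates
(d) 1-3-4-6 → obeys
(e) 2-3-5 → obeys
(f) 3-5 → obeys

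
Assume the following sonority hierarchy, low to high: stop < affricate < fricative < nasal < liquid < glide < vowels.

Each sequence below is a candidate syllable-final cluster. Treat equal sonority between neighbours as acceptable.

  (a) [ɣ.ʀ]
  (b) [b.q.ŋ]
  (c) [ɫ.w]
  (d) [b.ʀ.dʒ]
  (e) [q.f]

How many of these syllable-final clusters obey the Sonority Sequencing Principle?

(a) sonority 3-5: ill-formed.
(b) sonority 1-1-4: ill-formed.
(c) sonority 5-6: ill-formed.
(d) sonority 1-5-2: ill-formed.
(e) sonority 1-3: ill-formed.

0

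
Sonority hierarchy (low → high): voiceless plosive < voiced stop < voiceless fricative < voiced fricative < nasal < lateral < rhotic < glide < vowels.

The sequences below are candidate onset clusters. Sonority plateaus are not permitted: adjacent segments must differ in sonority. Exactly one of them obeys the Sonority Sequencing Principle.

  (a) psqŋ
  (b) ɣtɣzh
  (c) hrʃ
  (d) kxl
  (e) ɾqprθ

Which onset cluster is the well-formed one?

(a) 1-3-1-5 → violates
(b) 4-1-4-4-3 → violates
(c) 3-7-3 → violates
(d) 1-3-6 → obeys
(e) 7-1-1-7-3 → violates

d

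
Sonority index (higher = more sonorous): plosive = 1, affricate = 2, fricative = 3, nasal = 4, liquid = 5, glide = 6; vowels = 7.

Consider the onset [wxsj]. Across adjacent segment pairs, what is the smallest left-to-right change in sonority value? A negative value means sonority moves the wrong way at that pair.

/w/: glide = 6.
/x/: fricative = 3.
/s/: fricative = 3.
/j/: glide = 6.
/w/→/x/: change -3.
/x/→/s/: change +0.
/s/→/j/: change +3.
Minimum = -3.

-3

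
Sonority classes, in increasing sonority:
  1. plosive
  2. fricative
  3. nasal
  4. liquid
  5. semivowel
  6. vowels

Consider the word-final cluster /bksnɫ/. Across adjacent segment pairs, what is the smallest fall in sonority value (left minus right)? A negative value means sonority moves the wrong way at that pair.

-1

/b/: plosive = 1.
/k/: plosive = 1.
/s/: fricative = 2.
/n/: nasal = 3.
/ɫ/: liquid = 4.
/b/→/k/: change +0.
/k/→/s/: change -1.
/s/→/n/: change -1.
/n/→/ɫ/: change -1.
Minimum = -1.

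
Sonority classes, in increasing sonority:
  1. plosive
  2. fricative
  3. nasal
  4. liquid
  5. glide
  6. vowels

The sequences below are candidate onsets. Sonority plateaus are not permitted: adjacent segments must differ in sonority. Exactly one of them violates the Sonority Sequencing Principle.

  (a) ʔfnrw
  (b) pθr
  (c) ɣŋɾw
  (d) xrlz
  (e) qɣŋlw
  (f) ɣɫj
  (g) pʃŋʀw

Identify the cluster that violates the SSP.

(a) ʔfnrw: profile 1-2-3-4-5 — obeys.
(b) pθr: profile 1-2-4 — obeys.
(c) ɣŋɾw: profile 2-3-4-5 — obeys.
(d) xrlz: profile 2-4-4-2 — violates.
(e) qɣŋlw: profile 1-2-3-4-5 — obeys.
(f) ɣɫj: profile 2-4-5 — obeys.
(g) pʃŋʀw: profile 1-2-3-4-5 — obeys.

d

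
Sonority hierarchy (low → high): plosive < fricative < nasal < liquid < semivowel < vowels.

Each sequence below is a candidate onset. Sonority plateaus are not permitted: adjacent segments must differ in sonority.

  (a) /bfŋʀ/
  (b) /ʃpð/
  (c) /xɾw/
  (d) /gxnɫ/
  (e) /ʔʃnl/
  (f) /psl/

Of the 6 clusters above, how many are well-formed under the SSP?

5

(a) /bfŋʀ/: profile 1-2-3-4 — obeys.
(b) /ʃpð/: profile 2-1-2 — violates.
(c) /xɾw/: profile 2-4-5 — obeys.
(d) /gxnɫ/: profile 1-2-3-4 — obeys.
(e) /ʔʃnl/: profile 1-2-3-4 — obeys.
(f) /psl/: profile 1-2-4 — obeys.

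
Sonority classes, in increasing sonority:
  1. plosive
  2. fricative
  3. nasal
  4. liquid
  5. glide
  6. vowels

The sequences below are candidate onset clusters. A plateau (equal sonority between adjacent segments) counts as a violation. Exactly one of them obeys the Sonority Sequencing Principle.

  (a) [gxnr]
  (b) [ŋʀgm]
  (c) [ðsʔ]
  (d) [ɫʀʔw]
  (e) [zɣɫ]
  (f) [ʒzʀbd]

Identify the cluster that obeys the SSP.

(a) sonority 1-2-3-4: well-formed.
(b) sonority 3-4-1-3: ill-formed.
(c) sonority 2-2-1: ill-formed.
(d) sonority 4-4-1-5: ill-formed.
(e) sonority 2-2-4: ill-formed.
(f) sonority 2-2-4-1-1: ill-formed.

a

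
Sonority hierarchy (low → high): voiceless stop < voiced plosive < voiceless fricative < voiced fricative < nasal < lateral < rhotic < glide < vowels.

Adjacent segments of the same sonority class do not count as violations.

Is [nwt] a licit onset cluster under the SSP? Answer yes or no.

no

/n/: nasal = 5.
/w/: glide = 8.
/t/: voiceless stop = 1.
The profile is 5-8-1. Between /w/ (8) and /t/ (1) sonority does not rise, so the cluster violates the SSP.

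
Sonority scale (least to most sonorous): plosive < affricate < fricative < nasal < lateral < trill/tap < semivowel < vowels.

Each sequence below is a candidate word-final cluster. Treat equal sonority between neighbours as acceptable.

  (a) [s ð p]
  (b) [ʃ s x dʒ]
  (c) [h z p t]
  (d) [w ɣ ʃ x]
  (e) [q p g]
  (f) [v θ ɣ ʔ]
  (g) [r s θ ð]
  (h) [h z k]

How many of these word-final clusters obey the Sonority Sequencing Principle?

(a) [s ð p]: profile 3-3-1 — obeys.
(b) [ʃ s x dʒ]: profile 3-3-3-2 — obeys.
(c) [h z p t]: profile 3-3-1-1 — obeys.
(d) [w ɣ ʃ x]: profile 7-3-3-3 — obeys.
(e) [q p g]: profile 1-1-1 — obeys.
(f) [v θ ɣ ʔ]: profile 3-3-3-1 — obeys.
(g) [r s θ ð]: profile 6-3-3-3 — obeys.
(h) [h z k]: profile 3-3-1 — obeys.

8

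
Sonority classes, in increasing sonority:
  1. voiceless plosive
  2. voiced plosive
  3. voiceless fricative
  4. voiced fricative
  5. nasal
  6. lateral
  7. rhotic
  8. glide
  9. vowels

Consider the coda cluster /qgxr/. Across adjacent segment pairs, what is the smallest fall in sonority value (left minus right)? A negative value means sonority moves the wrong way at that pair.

/q/: voiceless plosive = 1.
/g/: voiced plosive = 2.
/x/: voiceless fricative = 3.
/r/: rhotic = 7.
/q/→/g/: change -1.
/g/→/x/: change -1.
/x/→/r/: change -4.
Minimum = -4.

-4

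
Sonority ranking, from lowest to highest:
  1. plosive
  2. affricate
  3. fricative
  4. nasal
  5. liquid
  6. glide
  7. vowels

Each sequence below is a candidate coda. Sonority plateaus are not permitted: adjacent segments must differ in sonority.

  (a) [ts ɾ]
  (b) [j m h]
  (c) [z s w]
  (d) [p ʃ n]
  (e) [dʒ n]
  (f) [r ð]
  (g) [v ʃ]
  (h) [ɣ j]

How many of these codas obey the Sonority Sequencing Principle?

2

(a) [ts ɾ]: profile 2-5 — violates.
(b) [j m h]: profile 6-4-3 — obeys.
(c) [z s w]: profile 3-3-6 — violates.
(d) [p ʃ n]: profile 1-3-4 — violates.
(e) [dʒ n]: profile 2-4 — violates.
(f) [r ð]: profile 5-3 — obeys.
(g) [v ʃ]: profile 3-3 — violates.
(h) [ɣ j]: profile 3-6 — violates.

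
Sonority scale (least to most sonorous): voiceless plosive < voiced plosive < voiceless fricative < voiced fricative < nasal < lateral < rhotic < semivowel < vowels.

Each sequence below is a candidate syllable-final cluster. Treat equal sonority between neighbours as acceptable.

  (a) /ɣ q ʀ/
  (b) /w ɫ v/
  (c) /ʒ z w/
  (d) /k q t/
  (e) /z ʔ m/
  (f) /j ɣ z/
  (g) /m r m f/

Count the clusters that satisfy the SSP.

3

(a) sonority 4-1-7: ill-formed.
(b) sonority 8-6-4: well-formed.
(c) sonority 4-4-8: ill-formed.
(d) sonority 1-1-1: well-formed.
(e) sonority 4-1-5: ill-formed.
(f) sonority 8-4-4: well-formed.
(g) sonority 5-7-5-3: ill-formed.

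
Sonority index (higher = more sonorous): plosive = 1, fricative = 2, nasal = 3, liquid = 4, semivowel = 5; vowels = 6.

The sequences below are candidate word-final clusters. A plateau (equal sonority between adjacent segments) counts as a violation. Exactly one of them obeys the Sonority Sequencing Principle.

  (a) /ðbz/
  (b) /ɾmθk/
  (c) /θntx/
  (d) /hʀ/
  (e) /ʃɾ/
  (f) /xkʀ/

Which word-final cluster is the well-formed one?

b

(a) 2-1-2 → violates
(b) 4-3-2-1 → obeys
(c) 2-3-1-2 → violates
(d) 2-4 → violates
(e) 2-4 → violates
(f) 2-1-4 → violates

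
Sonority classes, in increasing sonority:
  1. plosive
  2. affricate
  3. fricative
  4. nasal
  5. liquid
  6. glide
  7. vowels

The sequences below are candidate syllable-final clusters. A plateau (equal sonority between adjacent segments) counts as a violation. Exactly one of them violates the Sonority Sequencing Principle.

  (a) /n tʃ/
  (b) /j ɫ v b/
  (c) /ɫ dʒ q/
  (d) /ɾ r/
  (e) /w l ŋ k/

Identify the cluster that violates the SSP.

(a) 4-2 → obeys
(b) 6-5-3-1 → obeys
(c) 5-2-1 → obeys
(d) 5-5 → violates
(e) 6-5-4-1 → obeys

d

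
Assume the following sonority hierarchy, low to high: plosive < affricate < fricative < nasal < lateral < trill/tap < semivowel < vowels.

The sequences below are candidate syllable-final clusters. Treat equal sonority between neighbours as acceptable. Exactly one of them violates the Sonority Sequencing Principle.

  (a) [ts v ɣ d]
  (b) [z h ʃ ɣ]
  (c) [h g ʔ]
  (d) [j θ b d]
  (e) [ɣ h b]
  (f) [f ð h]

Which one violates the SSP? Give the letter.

(a) 2-3-3-1 → violates
(b) 3-3-3-3 → obeys
(c) 3-1-1 → obeys
(d) 7-3-1-1 → obeys
(e) 3-3-1 → obeys
(f) 3-3-3 → obeys

a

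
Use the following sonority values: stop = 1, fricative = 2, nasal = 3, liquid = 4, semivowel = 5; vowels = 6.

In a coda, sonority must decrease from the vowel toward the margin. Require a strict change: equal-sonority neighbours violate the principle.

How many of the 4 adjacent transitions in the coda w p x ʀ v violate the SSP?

/w/ is a semivowel (sonority 5).
/p/ is a stop (sonority 1).
/x/ is a fricative (sonority 2).
/ʀ/ is a liquid (sonority 4).
/v/ is a fricative (sonority 2).
/w/→/p/: 5→1 (falls) — ok.
/p/→/x/: 1→2 (does not fall) — violation.
/x/→/ʀ/: 2→4 (does not fall) — violation.
/ʀ/→/v/: 4→2 (falls) — ok.

2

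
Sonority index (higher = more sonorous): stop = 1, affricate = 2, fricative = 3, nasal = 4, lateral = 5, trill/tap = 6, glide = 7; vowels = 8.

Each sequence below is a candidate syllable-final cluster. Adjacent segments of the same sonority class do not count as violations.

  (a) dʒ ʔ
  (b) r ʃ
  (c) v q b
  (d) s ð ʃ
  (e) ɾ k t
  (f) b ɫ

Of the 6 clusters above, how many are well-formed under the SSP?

(a) 2-1 → obeys
(b) 6-3 → obeys
(c) 3-1-1 → obeys
(d) 3-3-3 → obeys
(e) 6-1-1 → obeys
(f) 1-5 → violates

5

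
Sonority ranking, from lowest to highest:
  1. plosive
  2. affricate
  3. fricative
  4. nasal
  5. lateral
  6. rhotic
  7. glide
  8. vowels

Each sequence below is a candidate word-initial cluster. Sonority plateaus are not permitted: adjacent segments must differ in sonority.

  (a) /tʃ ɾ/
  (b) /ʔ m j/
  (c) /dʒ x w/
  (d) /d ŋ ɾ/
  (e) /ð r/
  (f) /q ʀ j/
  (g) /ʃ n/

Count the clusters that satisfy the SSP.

(a) sonority 2-6: well-formed.
(b) sonority 1-4-7: well-formed.
(c) sonority 2-3-7: well-formed.
(d) sonority 1-4-6: well-formed.
(e) sonority 3-6: well-formed.
(f) sonority 1-6-7: well-formed.
(g) sonority 3-4: well-formed.

7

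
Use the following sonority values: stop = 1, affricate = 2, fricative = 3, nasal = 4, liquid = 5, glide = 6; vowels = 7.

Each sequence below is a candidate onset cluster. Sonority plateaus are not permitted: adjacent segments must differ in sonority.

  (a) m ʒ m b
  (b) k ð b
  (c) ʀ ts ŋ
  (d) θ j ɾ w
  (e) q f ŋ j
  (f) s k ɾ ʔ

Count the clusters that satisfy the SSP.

1

(a) sonority 4-3-4-1: ill-formed.
(b) sonority 1-3-1: ill-formed.
(c) sonority 5-2-4: ill-formed.
(d) sonority 3-6-5-6: ill-formed.
(e) sonority 1-3-4-6: well-formed.
(f) sonority 3-1-5-1: ill-formed.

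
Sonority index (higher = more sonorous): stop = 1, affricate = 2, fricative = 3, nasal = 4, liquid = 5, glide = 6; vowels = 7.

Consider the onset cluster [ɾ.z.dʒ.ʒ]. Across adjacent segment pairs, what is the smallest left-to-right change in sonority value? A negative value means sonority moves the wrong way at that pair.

/ɾ/ — liquid, sonority 5.
/z/ — fricative, sonority 3.
/dʒ/ — affricate, sonority 2.
/ʒ/ — fricative, sonority 3.
/ɾ/→/z/: change -2.
/z/→/dʒ/: change -1.
/dʒ/→/ʒ/: change +1.
Minimum = -2.

-2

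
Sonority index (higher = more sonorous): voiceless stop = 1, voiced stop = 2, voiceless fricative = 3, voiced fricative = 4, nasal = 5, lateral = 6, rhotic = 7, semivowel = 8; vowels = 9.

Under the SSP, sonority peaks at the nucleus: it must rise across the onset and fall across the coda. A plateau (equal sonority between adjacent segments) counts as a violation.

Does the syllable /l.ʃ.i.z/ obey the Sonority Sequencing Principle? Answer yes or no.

Onset: /l/ is a lateral (sonority 6), /ʃ/ is a voiceless fricative (sonority 3); then the nucleus /i/ (sonority 9).
Onset profile 6-3-9 — does not strictly rise throughout.
Coda: /z/ is a voiced fricative (sonority 4).
Coda profile 9-4 — falls from the nucleus.

no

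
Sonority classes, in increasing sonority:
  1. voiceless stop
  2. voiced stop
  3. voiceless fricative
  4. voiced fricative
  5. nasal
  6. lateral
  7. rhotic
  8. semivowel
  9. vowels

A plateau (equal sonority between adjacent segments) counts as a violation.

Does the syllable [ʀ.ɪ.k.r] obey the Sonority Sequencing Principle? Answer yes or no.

Onset: /ʀ/ is a rhotic (sonority 7); then the nucleus /ɪ/ (sonority 9).
Onset profile 7-9 — rises to the nucleus.
Coda: /k/ is a voiceless stop (sonority 1), /r/ is a rhotic (sonority 7).
Coda profile 9-1-7 — does not strictly fall throughout.

no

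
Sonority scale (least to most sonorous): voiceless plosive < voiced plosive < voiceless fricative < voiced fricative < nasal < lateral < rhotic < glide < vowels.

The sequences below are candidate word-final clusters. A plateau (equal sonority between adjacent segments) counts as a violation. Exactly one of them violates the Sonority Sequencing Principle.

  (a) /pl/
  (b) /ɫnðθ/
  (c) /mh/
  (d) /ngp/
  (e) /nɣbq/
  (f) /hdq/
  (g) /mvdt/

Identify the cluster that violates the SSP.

(a) sonority 1-6: ill-formed.
(b) sonority 6-5-4-3: well-formed.
(c) sonority 5-3: well-formed.
(d) sonority 5-2-1: well-formed.
(e) sonority 5-4-2-1: well-formed.
(f) sonority 3-2-1: well-formed.
(g) sonority 5-4-2-1: well-formed.

a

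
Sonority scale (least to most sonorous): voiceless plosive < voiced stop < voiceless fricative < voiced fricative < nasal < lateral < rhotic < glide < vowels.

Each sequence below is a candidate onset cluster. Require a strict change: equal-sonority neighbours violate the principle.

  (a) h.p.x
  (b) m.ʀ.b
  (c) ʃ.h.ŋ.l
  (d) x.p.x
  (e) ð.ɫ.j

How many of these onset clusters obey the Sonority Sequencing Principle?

(a) h.p.x: profile 3-1-3 — violates.
(b) m.ʀ.b: profile 5-7-2 — violates.
(c) ʃ.h.ŋ.l: profile 3-3-5-6 — violates.
(d) x.p.x: profile 3-1-3 — violates.
(e) ð.ɫ.j: profile 4-6-8 — obeys.

1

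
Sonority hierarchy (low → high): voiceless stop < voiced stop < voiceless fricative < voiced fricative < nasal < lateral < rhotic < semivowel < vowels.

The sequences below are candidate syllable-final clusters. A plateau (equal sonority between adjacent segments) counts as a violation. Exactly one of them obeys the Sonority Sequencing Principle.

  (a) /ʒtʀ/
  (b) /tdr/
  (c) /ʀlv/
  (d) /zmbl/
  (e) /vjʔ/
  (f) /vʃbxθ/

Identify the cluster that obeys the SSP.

(a) sonority 4-1-7: ill-formed.
(b) sonority 1-2-7: ill-formed.
(c) sonority 7-6-4: well-formed.
(d) sonority 4-5-2-6: ill-formed.
(e) sonority 4-8-1: ill-formed.
(f) sonority 4-3-2-3-3: ill-formed.

c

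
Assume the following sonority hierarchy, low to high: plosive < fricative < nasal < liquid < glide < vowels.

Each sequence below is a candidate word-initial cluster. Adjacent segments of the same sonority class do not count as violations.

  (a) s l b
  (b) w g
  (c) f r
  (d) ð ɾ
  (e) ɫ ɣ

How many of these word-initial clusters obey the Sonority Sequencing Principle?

2

(a) s l b: profile 2-4-1 — violates.
(b) w g: profile 5-1 — violates.
(c) f r: profile 2-4 — obeys.
(d) ð ɾ: profile 2-4 — obeys.
(e) ɫ ɣ: profile 4-2 — violates.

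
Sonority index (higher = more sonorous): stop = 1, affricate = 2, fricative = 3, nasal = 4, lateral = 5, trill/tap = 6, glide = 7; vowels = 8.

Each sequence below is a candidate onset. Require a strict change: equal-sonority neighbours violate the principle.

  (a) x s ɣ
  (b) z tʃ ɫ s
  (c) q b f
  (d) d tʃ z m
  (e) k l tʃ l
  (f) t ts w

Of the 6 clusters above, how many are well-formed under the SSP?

2

(a) x s ɣ: profile 3-3-3 — violates.
(b) z tʃ ɫ s: profile 3-2-5-3 — violates.
(c) q b f: profile 1-1-3 — violates.
(d) d tʃ z m: profile 1-2-3-4 — obeys.
(e) k l tʃ l: profile 1-5-2-5 — violates.
(f) t ts w: profile 1-2-7 — obeys.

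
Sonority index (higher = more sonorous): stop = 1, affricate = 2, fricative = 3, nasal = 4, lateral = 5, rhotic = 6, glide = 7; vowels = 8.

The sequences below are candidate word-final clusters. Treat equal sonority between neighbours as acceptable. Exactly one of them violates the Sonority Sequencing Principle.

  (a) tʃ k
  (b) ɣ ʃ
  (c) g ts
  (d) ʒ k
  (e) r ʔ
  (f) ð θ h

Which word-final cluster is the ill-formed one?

(a) 2-1 → obeys
(b) 3-3 → obeys
(c) 1-2 → violates
(d) 3-1 → obeys
(e) 6-1 → obeys
(f) 3-3-3 → obeys

c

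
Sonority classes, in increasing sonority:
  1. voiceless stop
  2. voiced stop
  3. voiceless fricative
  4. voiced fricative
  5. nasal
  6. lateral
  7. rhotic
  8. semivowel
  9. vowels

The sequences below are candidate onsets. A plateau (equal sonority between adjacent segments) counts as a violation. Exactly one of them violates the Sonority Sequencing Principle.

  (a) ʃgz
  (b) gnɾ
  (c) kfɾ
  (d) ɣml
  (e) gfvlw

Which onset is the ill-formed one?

a

(a) 3-2-4 → violates
(b) 2-5-7 → obeys
(c) 1-3-7 → obeys
(d) 4-5-6 → obeys
(e) 2-3-4-6-8 → obeys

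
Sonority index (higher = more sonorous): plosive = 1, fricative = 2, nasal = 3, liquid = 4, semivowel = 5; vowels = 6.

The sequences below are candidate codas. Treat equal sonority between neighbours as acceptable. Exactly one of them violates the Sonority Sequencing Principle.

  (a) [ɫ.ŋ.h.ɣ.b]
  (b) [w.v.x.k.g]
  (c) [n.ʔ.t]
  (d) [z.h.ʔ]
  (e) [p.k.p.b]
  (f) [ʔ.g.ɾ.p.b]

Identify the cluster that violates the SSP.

(a) [ɫ.ŋ.h.ɣ.b]: profile 4-3-2-2-1 — obeys.
(b) [w.v.x.k.g]: profile 5-2-2-1-1 — obeys.
(c) [n.ʔ.t]: profile 3-1-1 — obeys.
(d) [z.h.ʔ]: profile 2-2-1 — obeys.
(e) [p.k.p.b]: profile 1-1-1-1 — obeys.
(f) [ʔ.g.ɾ.p.b]: profile 1-1-4-1-1 — violates.

f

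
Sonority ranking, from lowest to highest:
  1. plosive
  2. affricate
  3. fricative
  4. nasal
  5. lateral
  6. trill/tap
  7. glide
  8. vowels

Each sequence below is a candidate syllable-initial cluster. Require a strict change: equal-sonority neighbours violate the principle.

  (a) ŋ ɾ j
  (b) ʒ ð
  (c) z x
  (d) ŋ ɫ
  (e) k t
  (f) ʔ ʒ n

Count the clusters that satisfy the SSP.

(a) 4-6-7 → obeys
(b) 3-3 → violates
(c) 3-3 → violates
(d) 4-5 → obeys
(e) 1-1 → violates
(f) 1-3-4 → obeys

3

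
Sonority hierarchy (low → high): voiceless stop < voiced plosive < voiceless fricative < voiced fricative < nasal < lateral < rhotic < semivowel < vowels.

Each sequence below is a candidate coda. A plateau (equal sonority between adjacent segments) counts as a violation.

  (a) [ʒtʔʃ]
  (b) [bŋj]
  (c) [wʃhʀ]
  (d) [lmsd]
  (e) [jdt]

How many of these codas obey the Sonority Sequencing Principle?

2

(a) [ʒtʔʃ]: profile 4-1-1-3 — violates.
(b) [bŋj]: profile 2-5-8 — violates.
(c) [wʃhʀ]: profile 8-3-3-7 — violates.
(d) [lmsd]: profile 6-5-3-2 — obeys.
(e) [jdt]: profile 8-2-1 — obeys.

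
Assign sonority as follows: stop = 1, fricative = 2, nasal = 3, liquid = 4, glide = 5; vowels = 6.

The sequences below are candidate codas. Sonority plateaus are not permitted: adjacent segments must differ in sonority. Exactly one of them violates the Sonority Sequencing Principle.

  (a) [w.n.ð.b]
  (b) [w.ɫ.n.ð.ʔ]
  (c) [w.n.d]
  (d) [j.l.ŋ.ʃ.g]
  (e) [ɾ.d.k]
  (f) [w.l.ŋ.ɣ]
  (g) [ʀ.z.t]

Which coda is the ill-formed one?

e

(a) sonority 5-3-2-1: well-formed.
(b) sonority 5-4-3-2-1: well-formed.
(c) sonority 5-3-1: well-formed.
(d) sonority 5-4-3-2-1: well-formed.
(e) sonority 4-1-1: ill-formed.
(f) sonority 5-4-3-2: well-formed.
(g) sonority 4-2-1: well-formed.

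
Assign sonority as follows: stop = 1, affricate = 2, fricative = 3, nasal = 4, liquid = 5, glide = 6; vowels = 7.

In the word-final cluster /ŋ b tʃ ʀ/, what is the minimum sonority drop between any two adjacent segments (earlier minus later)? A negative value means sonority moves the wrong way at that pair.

/ŋ/ is a nasal (sonority 4).
/b/ is a stop (sonority 1).
/tʃ/ is an affricate (sonority 2).
/ʀ/ is a liquid (sonority 5).
/ŋ/→/b/: change +3.
/b/→/tʃ/: change -1.
/tʃ/→/ʀ/: change -3.
Minimum = -3.

-3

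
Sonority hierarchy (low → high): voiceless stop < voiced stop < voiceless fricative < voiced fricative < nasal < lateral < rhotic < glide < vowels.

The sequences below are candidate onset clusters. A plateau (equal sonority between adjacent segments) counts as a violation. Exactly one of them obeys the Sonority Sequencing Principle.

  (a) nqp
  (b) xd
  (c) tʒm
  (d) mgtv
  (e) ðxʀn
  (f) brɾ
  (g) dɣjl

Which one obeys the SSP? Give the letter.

(a) nqp: profile 5-1-1 — violates.
(b) xd: profile 3-2 — violates.
(c) tʒm: profile 1-4-5 — obeys.
(d) mgtv: profile 5-2-1-4 — violates.
(e) ðxʀn: profile 4-3-7-5 — violates.
(f) brɾ: profile 2-7-7 — violates.
(g) dɣjl: profile 2-4-8-6 — violates.

c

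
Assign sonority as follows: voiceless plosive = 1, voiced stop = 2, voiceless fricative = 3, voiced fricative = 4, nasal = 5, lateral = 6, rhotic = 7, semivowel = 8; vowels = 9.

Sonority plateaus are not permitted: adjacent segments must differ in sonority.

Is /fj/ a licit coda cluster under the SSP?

/f/ — voiceless fricative, sonority 3.
/j/ — semivowel, sonority 8.
The profile is 3-8. Between /f/ (3) and /j/ (8) sonority does not fall, so the cluster violates the SSP.

no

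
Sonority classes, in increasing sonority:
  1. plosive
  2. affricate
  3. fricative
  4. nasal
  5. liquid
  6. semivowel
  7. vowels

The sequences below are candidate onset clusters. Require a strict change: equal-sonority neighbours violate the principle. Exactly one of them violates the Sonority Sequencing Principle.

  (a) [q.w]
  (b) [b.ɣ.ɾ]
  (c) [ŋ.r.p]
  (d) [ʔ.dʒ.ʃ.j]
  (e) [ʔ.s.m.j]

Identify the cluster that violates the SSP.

c

(a) sonority 1-6: well-formed.
(b) sonority 1-3-5: well-formed.
(c) sonority 4-5-1: ill-formed.
(d) sonority 1-2-3-6: well-formed.
(e) sonority 1-3-4-6: well-formed.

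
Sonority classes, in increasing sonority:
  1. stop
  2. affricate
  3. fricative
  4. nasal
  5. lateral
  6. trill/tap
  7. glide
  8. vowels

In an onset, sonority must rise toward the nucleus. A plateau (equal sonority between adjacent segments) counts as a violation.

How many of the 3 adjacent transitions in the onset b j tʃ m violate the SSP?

/b/: stop = 1.
/j/: glide = 7.
/tʃ/: affricate = 2.
/m/: nasal = 4.
/b/→/j/: 1→7 (rises) — ok.
/j/→/tʃ/: 7→2 (does not rise) — violation.
/tʃ/→/m/: 2→4 (rises) — ok.

1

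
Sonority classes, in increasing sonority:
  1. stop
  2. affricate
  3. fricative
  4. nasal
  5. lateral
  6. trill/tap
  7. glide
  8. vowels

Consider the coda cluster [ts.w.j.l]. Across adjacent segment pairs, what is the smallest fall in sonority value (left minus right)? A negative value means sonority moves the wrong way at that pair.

-5

/ts/: affricate = 2.
/w/: glide = 7.
/j/: glide = 7.
/l/: lateral = 5.
/ts/→/w/: change -5.
/w/→/j/: change +0.
/j/→/l/: change +2.
Minimum = -5.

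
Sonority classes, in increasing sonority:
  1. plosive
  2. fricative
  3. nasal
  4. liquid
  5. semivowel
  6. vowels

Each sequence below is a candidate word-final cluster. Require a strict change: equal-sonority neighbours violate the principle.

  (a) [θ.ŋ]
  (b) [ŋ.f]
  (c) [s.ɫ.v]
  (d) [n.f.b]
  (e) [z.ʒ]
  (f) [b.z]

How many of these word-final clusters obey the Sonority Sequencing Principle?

2

(a) sonority 2-3: ill-formed.
(b) sonority 3-2: well-formed.
(c) sonority 2-4-2: ill-formed.
(d) sonority 3-2-1: well-formed.
(e) sonority 2-2: ill-formed.
(f) sonority 1-2: ill-formed.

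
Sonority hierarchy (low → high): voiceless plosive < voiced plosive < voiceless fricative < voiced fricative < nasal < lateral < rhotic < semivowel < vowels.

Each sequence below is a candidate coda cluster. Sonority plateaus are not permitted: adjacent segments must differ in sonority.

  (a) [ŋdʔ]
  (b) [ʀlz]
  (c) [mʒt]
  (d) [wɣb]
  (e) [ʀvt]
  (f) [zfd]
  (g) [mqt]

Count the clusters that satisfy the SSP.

(a) [ŋdʔ]: profile 5-2-1 — obeys.
(b) [ʀlz]: profile 7-6-4 — obeys.
(c) [mʒt]: profile 5-4-1 — obeys.
(d) [wɣb]: profile 8-4-2 — obeys.
(e) [ʀvt]: profile 7-4-1 — obeys.
(f) [zfd]: profile 4-3-2 — obeys.
(g) [mqt]: profile 5-1-1 — violates.

6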